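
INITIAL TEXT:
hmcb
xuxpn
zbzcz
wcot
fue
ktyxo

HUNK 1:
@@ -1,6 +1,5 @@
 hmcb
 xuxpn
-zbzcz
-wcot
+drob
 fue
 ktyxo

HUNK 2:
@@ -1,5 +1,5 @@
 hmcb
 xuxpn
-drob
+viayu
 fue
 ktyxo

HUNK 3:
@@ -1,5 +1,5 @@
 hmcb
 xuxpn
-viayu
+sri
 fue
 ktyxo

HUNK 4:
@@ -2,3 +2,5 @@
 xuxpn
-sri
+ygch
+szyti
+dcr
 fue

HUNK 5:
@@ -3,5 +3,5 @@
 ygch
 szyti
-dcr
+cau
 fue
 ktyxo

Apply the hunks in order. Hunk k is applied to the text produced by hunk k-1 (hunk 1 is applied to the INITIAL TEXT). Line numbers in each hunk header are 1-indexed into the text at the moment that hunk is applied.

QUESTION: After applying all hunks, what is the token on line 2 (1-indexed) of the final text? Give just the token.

Answer: xuxpn

Derivation:
Hunk 1: at line 1 remove [zbzcz,wcot] add [drob] -> 5 lines: hmcb xuxpn drob fue ktyxo
Hunk 2: at line 1 remove [drob] add [viayu] -> 5 lines: hmcb xuxpn viayu fue ktyxo
Hunk 3: at line 1 remove [viayu] add [sri] -> 5 lines: hmcb xuxpn sri fue ktyxo
Hunk 4: at line 2 remove [sri] add [ygch,szyti,dcr] -> 7 lines: hmcb xuxpn ygch szyti dcr fue ktyxo
Hunk 5: at line 3 remove [dcr] add [cau] -> 7 lines: hmcb xuxpn ygch szyti cau fue ktyxo
Final line 2: xuxpn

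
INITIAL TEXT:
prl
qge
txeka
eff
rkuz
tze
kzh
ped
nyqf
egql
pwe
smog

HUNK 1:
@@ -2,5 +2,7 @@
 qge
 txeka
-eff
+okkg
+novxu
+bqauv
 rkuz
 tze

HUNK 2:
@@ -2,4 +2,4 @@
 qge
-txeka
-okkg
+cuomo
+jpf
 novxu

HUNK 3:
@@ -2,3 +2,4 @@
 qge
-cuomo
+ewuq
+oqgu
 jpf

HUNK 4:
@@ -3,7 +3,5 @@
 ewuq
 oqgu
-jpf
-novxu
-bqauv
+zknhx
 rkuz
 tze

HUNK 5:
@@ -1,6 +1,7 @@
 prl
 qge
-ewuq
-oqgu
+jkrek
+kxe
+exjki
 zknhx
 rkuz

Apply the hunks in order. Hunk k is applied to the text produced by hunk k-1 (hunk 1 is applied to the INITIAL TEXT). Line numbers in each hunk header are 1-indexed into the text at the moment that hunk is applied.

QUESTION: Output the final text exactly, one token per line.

Answer: prl
qge
jkrek
kxe
exjki
zknhx
rkuz
tze
kzh
ped
nyqf
egql
pwe
smog

Derivation:
Hunk 1: at line 2 remove [eff] add [okkg,novxu,bqauv] -> 14 lines: prl qge txeka okkg novxu bqauv rkuz tze kzh ped nyqf egql pwe smog
Hunk 2: at line 2 remove [txeka,okkg] add [cuomo,jpf] -> 14 lines: prl qge cuomo jpf novxu bqauv rkuz tze kzh ped nyqf egql pwe smog
Hunk 3: at line 2 remove [cuomo] add [ewuq,oqgu] -> 15 lines: prl qge ewuq oqgu jpf novxu bqauv rkuz tze kzh ped nyqf egql pwe smog
Hunk 4: at line 3 remove [jpf,novxu,bqauv] add [zknhx] -> 13 lines: prl qge ewuq oqgu zknhx rkuz tze kzh ped nyqf egql pwe smog
Hunk 5: at line 1 remove [ewuq,oqgu] add [jkrek,kxe,exjki] -> 14 lines: prl qge jkrek kxe exjki zknhx rkuz tze kzh ped nyqf egql pwe smog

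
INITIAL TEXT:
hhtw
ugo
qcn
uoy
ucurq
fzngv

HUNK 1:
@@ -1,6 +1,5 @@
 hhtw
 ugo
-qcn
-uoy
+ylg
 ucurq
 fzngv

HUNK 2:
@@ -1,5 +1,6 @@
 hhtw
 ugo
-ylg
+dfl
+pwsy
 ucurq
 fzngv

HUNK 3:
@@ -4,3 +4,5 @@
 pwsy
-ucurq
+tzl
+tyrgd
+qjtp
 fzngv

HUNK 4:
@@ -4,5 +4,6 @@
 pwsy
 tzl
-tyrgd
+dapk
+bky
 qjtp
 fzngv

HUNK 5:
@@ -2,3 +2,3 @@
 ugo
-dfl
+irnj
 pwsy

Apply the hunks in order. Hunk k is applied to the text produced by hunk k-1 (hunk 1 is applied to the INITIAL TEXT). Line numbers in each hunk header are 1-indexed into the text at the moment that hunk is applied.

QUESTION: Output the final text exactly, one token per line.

Answer: hhtw
ugo
irnj
pwsy
tzl
dapk
bky
qjtp
fzngv

Derivation:
Hunk 1: at line 1 remove [qcn,uoy] add [ylg] -> 5 lines: hhtw ugo ylg ucurq fzngv
Hunk 2: at line 1 remove [ylg] add [dfl,pwsy] -> 6 lines: hhtw ugo dfl pwsy ucurq fzngv
Hunk 3: at line 4 remove [ucurq] add [tzl,tyrgd,qjtp] -> 8 lines: hhtw ugo dfl pwsy tzl tyrgd qjtp fzngv
Hunk 4: at line 4 remove [tyrgd] add [dapk,bky] -> 9 lines: hhtw ugo dfl pwsy tzl dapk bky qjtp fzngv
Hunk 5: at line 2 remove [dfl] add [irnj] -> 9 lines: hhtw ugo irnj pwsy tzl dapk bky qjtp fzngv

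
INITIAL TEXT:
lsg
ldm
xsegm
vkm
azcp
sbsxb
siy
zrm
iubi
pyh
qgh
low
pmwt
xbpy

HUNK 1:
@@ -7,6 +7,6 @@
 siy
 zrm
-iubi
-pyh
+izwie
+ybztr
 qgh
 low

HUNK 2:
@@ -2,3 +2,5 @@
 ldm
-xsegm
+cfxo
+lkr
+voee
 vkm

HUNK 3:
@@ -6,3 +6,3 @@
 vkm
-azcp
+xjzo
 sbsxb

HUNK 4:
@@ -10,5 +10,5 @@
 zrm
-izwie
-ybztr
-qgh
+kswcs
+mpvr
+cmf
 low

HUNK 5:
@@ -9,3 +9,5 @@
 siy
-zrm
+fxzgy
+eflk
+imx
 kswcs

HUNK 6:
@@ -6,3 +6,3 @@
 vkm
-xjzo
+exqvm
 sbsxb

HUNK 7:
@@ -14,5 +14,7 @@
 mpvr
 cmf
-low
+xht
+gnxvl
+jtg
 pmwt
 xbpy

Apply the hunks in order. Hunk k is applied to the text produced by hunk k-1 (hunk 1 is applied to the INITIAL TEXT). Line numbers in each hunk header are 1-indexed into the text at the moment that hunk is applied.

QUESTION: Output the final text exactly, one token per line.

Hunk 1: at line 7 remove [iubi,pyh] add [izwie,ybztr] -> 14 lines: lsg ldm xsegm vkm azcp sbsxb siy zrm izwie ybztr qgh low pmwt xbpy
Hunk 2: at line 2 remove [xsegm] add [cfxo,lkr,voee] -> 16 lines: lsg ldm cfxo lkr voee vkm azcp sbsxb siy zrm izwie ybztr qgh low pmwt xbpy
Hunk 3: at line 6 remove [azcp] add [xjzo] -> 16 lines: lsg ldm cfxo lkr voee vkm xjzo sbsxb siy zrm izwie ybztr qgh low pmwt xbpy
Hunk 4: at line 10 remove [izwie,ybztr,qgh] add [kswcs,mpvr,cmf] -> 16 lines: lsg ldm cfxo lkr voee vkm xjzo sbsxb siy zrm kswcs mpvr cmf low pmwt xbpy
Hunk 5: at line 9 remove [zrm] add [fxzgy,eflk,imx] -> 18 lines: lsg ldm cfxo lkr voee vkm xjzo sbsxb siy fxzgy eflk imx kswcs mpvr cmf low pmwt xbpy
Hunk 6: at line 6 remove [xjzo] add [exqvm] -> 18 lines: lsg ldm cfxo lkr voee vkm exqvm sbsxb siy fxzgy eflk imx kswcs mpvr cmf low pmwt xbpy
Hunk 7: at line 14 remove [low] add [xht,gnxvl,jtg] -> 20 lines: lsg ldm cfxo lkr voee vkm exqvm sbsxb siy fxzgy eflk imx kswcs mpvr cmf xht gnxvl jtg pmwt xbpy

Answer: lsg
ldm
cfxo
lkr
voee
vkm
exqvm
sbsxb
siy
fxzgy
eflk
imx
kswcs
mpvr
cmf
xht
gnxvl
jtg
pmwt
xbpy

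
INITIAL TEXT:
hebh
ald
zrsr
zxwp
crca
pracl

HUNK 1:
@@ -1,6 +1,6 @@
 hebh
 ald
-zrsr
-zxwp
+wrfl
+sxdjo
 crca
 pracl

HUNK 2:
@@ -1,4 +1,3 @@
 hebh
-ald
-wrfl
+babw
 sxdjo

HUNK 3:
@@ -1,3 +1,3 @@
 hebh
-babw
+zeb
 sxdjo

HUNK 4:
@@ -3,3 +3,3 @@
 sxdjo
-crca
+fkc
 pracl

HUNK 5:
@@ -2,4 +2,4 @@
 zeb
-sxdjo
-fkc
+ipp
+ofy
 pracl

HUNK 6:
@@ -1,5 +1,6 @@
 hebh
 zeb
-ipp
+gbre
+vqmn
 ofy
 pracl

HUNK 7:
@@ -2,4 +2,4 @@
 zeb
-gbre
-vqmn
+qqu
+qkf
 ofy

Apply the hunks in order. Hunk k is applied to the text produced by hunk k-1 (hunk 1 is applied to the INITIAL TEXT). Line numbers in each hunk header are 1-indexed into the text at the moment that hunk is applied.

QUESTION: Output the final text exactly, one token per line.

Answer: hebh
zeb
qqu
qkf
ofy
pracl

Derivation:
Hunk 1: at line 1 remove [zrsr,zxwp] add [wrfl,sxdjo] -> 6 lines: hebh ald wrfl sxdjo crca pracl
Hunk 2: at line 1 remove [ald,wrfl] add [babw] -> 5 lines: hebh babw sxdjo crca pracl
Hunk 3: at line 1 remove [babw] add [zeb] -> 5 lines: hebh zeb sxdjo crca pracl
Hunk 4: at line 3 remove [crca] add [fkc] -> 5 lines: hebh zeb sxdjo fkc pracl
Hunk 5: at line 2 remove [sxdjo,fkc] add [ipp,ofy] -> 5 lines: hebh zeb ipp ofy pracl
Hunk 6: at line 1 remove [ipp] add [gbre,vqmn] -> 6 lines: hebh zeb gbre vqmn ofy pracl
Hunk 7: at line 2 remove [gbre,vqmn] add [qqu,qkf] -> 6 lines: hebh zeb qqu qkf ofy pracl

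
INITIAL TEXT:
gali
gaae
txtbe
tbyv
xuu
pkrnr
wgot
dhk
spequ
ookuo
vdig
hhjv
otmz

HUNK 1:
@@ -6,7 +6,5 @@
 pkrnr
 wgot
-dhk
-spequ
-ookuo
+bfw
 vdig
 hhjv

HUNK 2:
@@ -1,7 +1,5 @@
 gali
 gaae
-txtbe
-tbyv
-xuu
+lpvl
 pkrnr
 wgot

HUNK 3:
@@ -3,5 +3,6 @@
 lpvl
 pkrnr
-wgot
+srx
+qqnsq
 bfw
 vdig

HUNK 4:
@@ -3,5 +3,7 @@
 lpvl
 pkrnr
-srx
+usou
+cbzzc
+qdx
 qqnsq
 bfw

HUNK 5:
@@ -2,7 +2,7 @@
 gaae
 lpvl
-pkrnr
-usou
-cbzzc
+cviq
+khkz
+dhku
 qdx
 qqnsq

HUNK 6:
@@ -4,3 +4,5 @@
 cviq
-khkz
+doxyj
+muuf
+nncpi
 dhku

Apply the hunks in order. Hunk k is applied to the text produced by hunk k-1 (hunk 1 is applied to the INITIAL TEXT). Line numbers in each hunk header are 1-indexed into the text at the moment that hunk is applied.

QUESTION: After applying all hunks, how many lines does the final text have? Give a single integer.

Hunk 1: at line 6 remove [dhk,spequ,ookuo] add [bfw] -> 11 lines: gali gaae txtbe tbyv xuu pkrnr wgot bfw vdig hhjv otmz
Hunk 2: at line 1 remove [txtbe,tbyv,xuu] add [lpvl] -> 9 lines: gali gaae lpvl pkrnr wgot bfw vdig hhjv otmz
Hunk 3: at line 3 remove [wgot] add [srx,qqnsq] -> 10 lines: gali gaae lpvl pkrnr srx qqnsq bfw vdig hhjv otmz
Hunk 4: at line 3 remove [srx] add [usou,cbzzc,qdx] -> 12 lines: gali gaae lpvl pkrnr usou cbzzc qdx qqnsq bfw vdig hhjv otmz
Hunk 5: at line 2 remove [pkrnr,usou,cbzzc] add [cviq,khkz,dhku] -> 12 lines: gali gaae lpvl cviq khkz dhku qdx qqnsq bfw vdig hhjv otmz
Hunk 6: at line 4 remove [khkz] add [doxyj,muuf,nncpi] -> 14 lines: gali gaae lpvl cviq doxyj muuf nncpi dhku qdx qqnsq bfw vdig hhjv otmz
Final line count: 14

Answer: 14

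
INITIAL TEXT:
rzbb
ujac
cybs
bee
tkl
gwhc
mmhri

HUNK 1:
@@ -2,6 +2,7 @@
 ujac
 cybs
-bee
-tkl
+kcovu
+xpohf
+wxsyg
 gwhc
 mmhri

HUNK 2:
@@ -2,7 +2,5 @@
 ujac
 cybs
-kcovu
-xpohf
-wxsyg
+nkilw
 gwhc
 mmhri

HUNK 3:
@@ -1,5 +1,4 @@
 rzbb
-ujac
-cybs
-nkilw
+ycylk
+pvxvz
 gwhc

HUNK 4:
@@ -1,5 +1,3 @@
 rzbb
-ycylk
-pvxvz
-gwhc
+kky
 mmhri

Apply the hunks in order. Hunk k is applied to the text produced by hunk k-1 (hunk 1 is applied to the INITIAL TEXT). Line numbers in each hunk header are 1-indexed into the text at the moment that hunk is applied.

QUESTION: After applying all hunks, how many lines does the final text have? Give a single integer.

Answer: 3

Derivation:
Hunk 1: at line 2 remove [bee,tkl] add [kcovu,xpohf,wxsyg] -> 8 lines: rzbb ujac cybs kcovu xpohf wxsyg gwhc mmhri
Hunk 2: at line 2 remove [kcovu,xpohf,wxsyg] add [nkilw] -> 6 lines: rzbb ujac cybs nkilw gwhc mmhri
Hunk 3: at line 1 remove [ujac,cybs,nkilw] add [ycylk,pvxvz] -> 5 lines: rzbb ycylk pvxvz gwhc mmhri
Hunk 4: at line 1 remove [ycylk,pvxvz,gwhc] add [kky] -> 3 lines: rzbb kky mmhri
Final line count: 3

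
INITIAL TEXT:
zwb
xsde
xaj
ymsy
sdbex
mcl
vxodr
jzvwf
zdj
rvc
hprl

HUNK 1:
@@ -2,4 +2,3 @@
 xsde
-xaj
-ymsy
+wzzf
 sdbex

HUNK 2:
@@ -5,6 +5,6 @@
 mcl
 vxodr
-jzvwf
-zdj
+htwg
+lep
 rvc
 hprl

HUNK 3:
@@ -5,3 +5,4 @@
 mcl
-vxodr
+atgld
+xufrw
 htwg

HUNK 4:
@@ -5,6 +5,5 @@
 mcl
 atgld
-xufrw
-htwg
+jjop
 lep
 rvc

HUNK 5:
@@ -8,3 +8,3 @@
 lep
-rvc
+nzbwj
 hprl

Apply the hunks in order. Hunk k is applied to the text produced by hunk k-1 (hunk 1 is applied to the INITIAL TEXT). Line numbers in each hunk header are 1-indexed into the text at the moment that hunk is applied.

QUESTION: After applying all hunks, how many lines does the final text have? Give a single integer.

Answer: 10

Derivation:
Hunk 1: at line 2 remove [xaj,ymsy] add [wzzf] -> 10 lines: zwb xsde wzzf sdbex mcl vxodr jzvwf zdj rvc hprl
Hunk 2: at line 5 remove [jzvwf,zdj] add [htwg,lep] -> 10 lines: zwb xsde wzzf sdbex mcl vxodr htwg lep rvc hprl
Hunk 3: at line 5 remove [vxodr] add [atgld,xufrw] -> 11 lines: zwb xsde wzzf sdbex mcl atgld xufrw htwg lep rvc hprl
Hunk 4: at line 5 remove [xufrw,htwg] add [jjop] -> 10 lines: zwb xsde wzzf sdbex mcl atgld jjop lep rvc hprl
Hunk 5: at line 8 remove [rvc] add [nzbwj] -> 10 lines: zwb xsde wzzf sdbex mcl atgld jjop lep nzbwj hprl
Final line count: 10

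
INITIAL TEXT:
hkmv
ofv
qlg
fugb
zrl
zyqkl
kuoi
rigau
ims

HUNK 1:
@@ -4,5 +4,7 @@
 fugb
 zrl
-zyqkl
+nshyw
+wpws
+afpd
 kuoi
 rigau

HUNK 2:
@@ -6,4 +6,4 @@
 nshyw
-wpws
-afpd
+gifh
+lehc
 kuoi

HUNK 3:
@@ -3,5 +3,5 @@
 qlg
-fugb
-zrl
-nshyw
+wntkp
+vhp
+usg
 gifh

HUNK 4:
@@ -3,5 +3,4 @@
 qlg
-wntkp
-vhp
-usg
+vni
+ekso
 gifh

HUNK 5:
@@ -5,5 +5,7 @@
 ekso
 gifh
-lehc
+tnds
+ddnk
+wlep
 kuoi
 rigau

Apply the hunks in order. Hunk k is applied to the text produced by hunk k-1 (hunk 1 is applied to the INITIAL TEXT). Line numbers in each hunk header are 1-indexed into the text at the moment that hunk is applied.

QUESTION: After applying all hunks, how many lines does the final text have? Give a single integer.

Hunk 1: at line 4 remove [zyqkl] add [nshyw,wpws,afpd] -> 11 lines: hkmv ofv qlg fugb zrl nshyw wpws afpd kuoi rigau ims
Hunk 2: at line 6 remove [wpws,afpd] add [gifh,lehc] -> 11 lines: hkmv ofv qlg fugb zrl nshyw gifh lehc kuoi rigau ims
Hunk 3: at line 3 remove [fugb,zrl,nshyw] add [wntkp,vhp,usg] -> 11 lines: hkmv ofv qlg wntkp vhp usg gifh lehc kuoi rigau ims
Hunk 4: at line 3 remove [wntkp,vhp,usg] add [vni,ekso] -> 10 lines: hkmv ofv qlg vni ekso gifh lehc kuoi rigau ims
Hunk 5: at line 5 remove [lehc] add [tnds,ddnk,wlep] -> 12 lines: hkmv ofv qlg vni ekso gifh tnds ddnk wlep kuoi rigau ims
Final line count: 12

Answer: 12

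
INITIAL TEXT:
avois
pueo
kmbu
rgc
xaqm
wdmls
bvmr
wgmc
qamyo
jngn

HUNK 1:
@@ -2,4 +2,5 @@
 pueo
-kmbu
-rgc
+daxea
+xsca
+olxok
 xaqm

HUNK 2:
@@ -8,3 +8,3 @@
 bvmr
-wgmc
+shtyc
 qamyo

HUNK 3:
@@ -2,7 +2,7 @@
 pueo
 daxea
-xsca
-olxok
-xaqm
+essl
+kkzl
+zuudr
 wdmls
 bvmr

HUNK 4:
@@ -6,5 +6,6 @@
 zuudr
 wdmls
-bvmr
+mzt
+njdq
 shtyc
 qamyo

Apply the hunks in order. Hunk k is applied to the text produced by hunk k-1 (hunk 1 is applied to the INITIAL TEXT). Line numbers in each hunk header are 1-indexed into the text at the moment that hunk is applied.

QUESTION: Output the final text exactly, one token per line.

Answer: avois
pueo
daxea
essl
kkzl
zuudr
wdmls
mzt
njdq
shtyc
qamyo
jngn

Derivation:
Hunk 1: at line 2 remove [kmbu,rgc] add [daxea,xsca,olxok] -> 11 lines: avois pueo daxea xsca olxok xaqm wdmls bvmr wgmc qamyo jngn
Hunk 2: at line 8 remove [wgmc] add [shtyc] -> 11 lines: avois pueo daxea xsca olxok xaqm wdmls bvmr shtyc qamyo jngn
Hunk 3: at line 2 remove [xsca,olxok,xaqm] add [essl,kkzl,zuudr] -> 11 lines: avois pueo daxea essl kkzl zuudr wdmls bvmr shtyc qamyo jngn
Hunk 4: at line 6 remove [bvmr] add [mzt,njdq] -> 12 lines: avois pueo daxea essl kkzl zuudr wdmls mzt njdq shtyc qamyo jngn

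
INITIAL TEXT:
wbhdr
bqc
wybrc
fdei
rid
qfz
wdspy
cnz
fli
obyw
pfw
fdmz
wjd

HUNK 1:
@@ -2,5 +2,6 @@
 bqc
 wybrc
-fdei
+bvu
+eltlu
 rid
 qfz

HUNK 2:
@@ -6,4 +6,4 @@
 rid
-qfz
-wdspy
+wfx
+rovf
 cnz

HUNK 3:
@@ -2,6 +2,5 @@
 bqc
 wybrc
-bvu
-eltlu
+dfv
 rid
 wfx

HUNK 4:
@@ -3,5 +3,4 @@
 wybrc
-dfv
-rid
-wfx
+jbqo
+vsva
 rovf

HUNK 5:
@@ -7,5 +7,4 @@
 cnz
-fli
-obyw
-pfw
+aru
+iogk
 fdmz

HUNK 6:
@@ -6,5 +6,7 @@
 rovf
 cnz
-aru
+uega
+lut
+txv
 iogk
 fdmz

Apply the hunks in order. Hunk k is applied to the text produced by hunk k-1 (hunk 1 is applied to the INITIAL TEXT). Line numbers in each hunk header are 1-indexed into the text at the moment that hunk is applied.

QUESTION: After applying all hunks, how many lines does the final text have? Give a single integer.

Hunk 1: at line 2 remove [fdei] add [bvu,eltlu] -> 14 lines: wbhdr bqc wybrc bvu eltlu rid qfz wdspy cnz fli obyw pfw fdmz wjd
Hunk 2: at line 6 remove [qfz,wdspy] add [wfx,rovf] -> 14 lines: wbhdr bqc wybrc bvu eltlu rid wfx rovf cnz fli obyw pfw fdmz wjd
Hunk 3: at line 2 remove [bvu,eltlu] add [dfv] -> 13 lines: wbhdr bqc wybrc dfv rid wfx rovf cnz fli obyw pfw fdmz wjd
Hunk 4: at line 3 remove [dfv,rid,wfx] add [jbqo,vsva] -> 12 lines: wbhdr bqc wybrc jbqo vsva rovf cnz fli obyw pfw fdmz wjd
Hunk 5: at line 7 remove [fli,obyw,pfw] add [aru,iogk] -> 11 lines: wbhdr bqc wybrc jbqo vsva rovf cnz aru iogk fdmz wjd
Hunk 6: at line 6 remove [aru] add [uega,lut,txv] -> 13 lines: wbhdr bqc wybrc jbqo vsva rovf cnz uega lut txv iogk fdmz wjd
Final line count: 13

Answer: 13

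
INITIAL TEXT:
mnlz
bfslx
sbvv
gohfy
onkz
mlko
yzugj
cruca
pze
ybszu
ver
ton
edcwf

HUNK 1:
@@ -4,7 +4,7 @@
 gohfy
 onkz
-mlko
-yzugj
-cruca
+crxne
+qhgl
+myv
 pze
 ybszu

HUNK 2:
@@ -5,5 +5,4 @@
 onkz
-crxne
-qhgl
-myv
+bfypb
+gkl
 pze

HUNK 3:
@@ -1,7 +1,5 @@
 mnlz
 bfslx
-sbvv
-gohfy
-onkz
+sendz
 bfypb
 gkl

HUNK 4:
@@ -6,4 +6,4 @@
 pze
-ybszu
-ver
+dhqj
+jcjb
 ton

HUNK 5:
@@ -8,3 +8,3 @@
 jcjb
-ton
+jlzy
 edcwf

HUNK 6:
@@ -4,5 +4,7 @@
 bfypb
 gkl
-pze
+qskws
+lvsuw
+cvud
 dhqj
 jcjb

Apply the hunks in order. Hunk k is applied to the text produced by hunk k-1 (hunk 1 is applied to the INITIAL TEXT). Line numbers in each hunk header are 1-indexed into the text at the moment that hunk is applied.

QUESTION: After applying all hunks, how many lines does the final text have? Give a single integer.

Answer: 12

Derivation:
Hunk 1: at line 4 remove [mlko,yzugj,cruca] add [crxne,qhgl,myv] -> 13 lines: mnlz bfslx sbvv gohfy onkz crxne qhgl myv pze ybszu ver ton edcwf
Hunk 2: at line 5 remove [crxne,qhgl,myv] add [bfypb,gkl] -> 12 lines: mnlz bfslx sbvv gohfy onkz bfypb gkl pze ybszu ver ton edcwf
Hunk 3: at line 1 remove [sbvv,gohfy,onkz] add [sendz] -> 10 lines: mnlz bfslx sendz bfypb gkl pze ybszu ver ton edcwf
Hunk 4: at line 6 remove [ybszu,ver] add [dhqj,jcjb] -> 10 lines: mnlz bfslx sendz bfypb gkl pze dhqj jcjb ton edcwf
Hunk 5: at line 8 remove [ton] add [jlzy] -> 10 lines: mnlz bfslx sendz bfypb gkl pze dhqj jcjb jlzy edcwf
Hunk 6: at line 4 remove [pze] add [qskws,lvsuw,cvud] -> 12 lines: mnlz bfslx sendz bfypb gkl qskws lvsuw cvud dhqj jcjb jlzy edcwf
Final line count: 12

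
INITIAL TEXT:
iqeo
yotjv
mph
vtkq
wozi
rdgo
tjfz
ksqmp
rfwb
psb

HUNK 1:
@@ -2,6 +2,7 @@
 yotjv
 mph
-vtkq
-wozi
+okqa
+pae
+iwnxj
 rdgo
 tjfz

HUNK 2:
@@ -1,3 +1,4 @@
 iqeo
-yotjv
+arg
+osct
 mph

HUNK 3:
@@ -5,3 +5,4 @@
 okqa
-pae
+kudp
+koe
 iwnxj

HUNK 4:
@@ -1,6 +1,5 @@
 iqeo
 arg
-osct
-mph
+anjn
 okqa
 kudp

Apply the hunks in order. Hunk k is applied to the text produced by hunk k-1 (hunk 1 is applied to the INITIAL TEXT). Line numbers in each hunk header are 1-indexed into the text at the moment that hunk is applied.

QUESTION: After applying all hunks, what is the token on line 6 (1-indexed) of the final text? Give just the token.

Hunk 1: at line 2 remove [vtkq,wozi] add [okqa,pae,iwnxj] -> 11 lines: iqeo yotjv mph okqa pae iwnxj rdgo tjfz ksqmp rfwb psb
Hunk 2: at line 1 remove [yotjv] add [arg,osct] -> 12 lines: iqeo arg osct mph okqa pae iwnxj rdgo tjfz ksqmp rfwb psb
Hunk 3: at line 5 remove [pae] add [kudp,koe] -> 13 lines: iqeo arg osct mph okqa kudp koe iwnxj rdgo tjfz ksqmp rfwb psb
Hunk 4: at line 1 remove [osct,mph] add [anjn] -> 12 lines: iqeo arg anjn okqa kudp koe iwnxj rdgo tjfz ksqmp rfwb psb
Final line 6: koe

Answer: koe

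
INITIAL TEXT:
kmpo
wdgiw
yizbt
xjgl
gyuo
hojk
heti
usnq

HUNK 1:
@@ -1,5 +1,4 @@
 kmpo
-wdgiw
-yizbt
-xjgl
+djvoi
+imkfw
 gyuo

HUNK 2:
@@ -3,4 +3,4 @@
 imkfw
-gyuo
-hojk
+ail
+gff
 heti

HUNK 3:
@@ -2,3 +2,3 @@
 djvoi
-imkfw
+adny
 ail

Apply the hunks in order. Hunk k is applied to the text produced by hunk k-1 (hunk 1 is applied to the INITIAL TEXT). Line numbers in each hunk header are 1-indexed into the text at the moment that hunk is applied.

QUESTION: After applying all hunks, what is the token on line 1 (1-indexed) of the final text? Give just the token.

Answer: kmpo

Derivation:
Hunk 1: at line 1 remove [wdgiw,yizbt,xjgl] add [djvoi,imkfw] -> 7 lines: kmpo djvoi imkfw gyuo hojk heti usnq
Hunk 2: at line 3 remove [gyuo,hojk] add [ail,gff] -> 7 lines: kmpo djvoi imkfw ail gff heti usnq
Hunk 3: at line 2 remove [imkfw] add [adny] -> 7 lines: kmpo djvoi adny ail gff heti usnq
Final line 1: kmpo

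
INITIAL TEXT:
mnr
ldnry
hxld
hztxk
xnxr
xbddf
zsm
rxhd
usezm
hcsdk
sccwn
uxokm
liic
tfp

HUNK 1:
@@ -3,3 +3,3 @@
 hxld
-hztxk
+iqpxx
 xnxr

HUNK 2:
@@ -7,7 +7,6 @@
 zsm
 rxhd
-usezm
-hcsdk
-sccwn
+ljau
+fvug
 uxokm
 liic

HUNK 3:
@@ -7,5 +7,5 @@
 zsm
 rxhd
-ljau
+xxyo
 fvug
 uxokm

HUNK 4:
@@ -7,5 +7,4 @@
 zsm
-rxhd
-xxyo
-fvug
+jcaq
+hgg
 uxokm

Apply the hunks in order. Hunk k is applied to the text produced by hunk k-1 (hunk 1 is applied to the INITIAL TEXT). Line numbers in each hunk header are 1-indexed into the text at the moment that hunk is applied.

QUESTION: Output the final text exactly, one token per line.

Hunk 1: at line 3 remove [hztxk] add [iqpxx] -> 14 lines: mnr ldnry hxld iqpxx xnxr xbddf zsm rxhd usezm hcsdk sccwn uxokm liic tfp
Hunk 2: at line 7 remove [usezm,hcsdk,sccwn] add [ljau,fvug] -> 13 lines: mnr ldnry hxld iqpxx xnxr xbddf zsm rxhd ljau fvug uxokm liic tfp
Hunk 3: at line 7 remove [ljau] add [xxyo] -> 13 lines: mnr ldnry hxld iqpxx xnxr xbddf zsm rxhd xxyo fvug uxokm liic tfp
Hunk 4: at line 7 remove [rxhd,xxyo,fvug] add [jcaq,hgg] -> 12 lines: mnr ldnry hxld iqpxx xnxr xbddf zsm jcaq hgg uxokm liic tfp

Answer: mnr
ldnry
hxld
iqpxx
xnxr
xbddf
zsm
jcaq
hgg
uxokm
liic
tfp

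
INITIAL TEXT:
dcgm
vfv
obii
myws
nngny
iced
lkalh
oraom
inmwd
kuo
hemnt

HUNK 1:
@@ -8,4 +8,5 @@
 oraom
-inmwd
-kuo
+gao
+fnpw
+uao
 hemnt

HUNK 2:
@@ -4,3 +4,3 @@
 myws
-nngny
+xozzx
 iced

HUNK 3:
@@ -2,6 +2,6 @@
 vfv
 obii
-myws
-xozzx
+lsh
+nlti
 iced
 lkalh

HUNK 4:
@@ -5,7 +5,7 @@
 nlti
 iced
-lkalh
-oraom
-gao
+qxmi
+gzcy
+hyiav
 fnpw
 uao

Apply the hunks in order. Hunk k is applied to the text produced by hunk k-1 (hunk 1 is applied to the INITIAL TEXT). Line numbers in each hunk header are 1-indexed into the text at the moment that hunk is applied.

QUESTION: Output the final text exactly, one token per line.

Answer: dcgm
vfv
obii
lsh
nlti
iced
qxmi
gzcy
hyiav
fnpw
uao
hemnt

Derivation:
Hunk 1: at line 8 remove [inmwd,kuo] add [gao,fnpw,uao] -> 12 lines: dcgm vfv obii myws nngny iced lkalh oraom gao fnpw uao hemnt
Hunk 2: at line 4 remove [nngny] add [xozzx] -> 12 lines: dcgm vfv obii myws xozzx iced lkalh oraom gao fnpw uao hemnt
Hunk 3: at line 2 remove [myws,xozzx] add [lsh,nlti] -> 12 lines: dcgm vfv obii lsh nlti iced lkalh oraom gao fnpw uao hemnt
Hunk 4: at line 5 remove [lkalh,oraom,gao] add [qxmi,gzcy,hyiav] -> 12 lines: dcgm vfv obii lsh nlti iced qxmi gzcy hyiav fnpw uao hemnt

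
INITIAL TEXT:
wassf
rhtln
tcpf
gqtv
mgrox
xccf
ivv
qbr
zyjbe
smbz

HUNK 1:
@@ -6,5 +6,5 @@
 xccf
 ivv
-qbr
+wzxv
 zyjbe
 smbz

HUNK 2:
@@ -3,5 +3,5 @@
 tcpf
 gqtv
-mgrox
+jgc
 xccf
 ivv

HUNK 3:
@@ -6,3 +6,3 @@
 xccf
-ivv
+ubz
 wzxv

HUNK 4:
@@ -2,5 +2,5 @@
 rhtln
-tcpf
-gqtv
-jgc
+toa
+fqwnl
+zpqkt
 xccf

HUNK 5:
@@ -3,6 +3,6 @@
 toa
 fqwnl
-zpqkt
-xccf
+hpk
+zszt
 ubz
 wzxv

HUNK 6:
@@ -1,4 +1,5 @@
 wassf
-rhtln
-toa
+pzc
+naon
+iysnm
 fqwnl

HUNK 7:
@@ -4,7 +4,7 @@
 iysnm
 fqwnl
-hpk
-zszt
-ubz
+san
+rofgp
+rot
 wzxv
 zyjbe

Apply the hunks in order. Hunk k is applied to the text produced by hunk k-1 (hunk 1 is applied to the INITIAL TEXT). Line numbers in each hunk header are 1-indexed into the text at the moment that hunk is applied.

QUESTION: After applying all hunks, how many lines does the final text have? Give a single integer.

Hunk 1: at line 6 remove [qbr] add [wzxv] -> 10 lines: wassf rhtln tcpf gqtv mgrox xccf ivv wzxv zyjbe smbz
Hunk 2: at line 3 remove [mgrox] add [jgc] -> 10 lines: wassf rhtln tcpf gqtv jgc xccf ivv wzxv zyjbe smbz
Hunk 3: at line 6 remove [ivv] add [ubz] -> 10 lines: wassf rhtln tcpf gqtv jgc xccf ubz wzxv zyjbe smbz
Hunk 4: at line 2 remove [tcpf,gqtv,jgc] add [toa,fqwnl,zpqkt] -> 10 lines: wassf rhtln toa fqwnl zpqkt xccf ubz wzxv zyjbe smbz
Hunk 5: at line 3 remove [zpqkt,xccf] add [hpk,zszt] -> 10 lines: wassf rhtln toa fqwnl hpk zszt ubz wzxv zyjbe smbz
Hunk 6: at line 1 remove [rhtln,toa] add [pzc,naon,iysnm] -> 11 lines: wassf pzc naon iysnm fqwnl hpk zszt ubz wzxv zyjbe smbz
Hunk 7: at line 4 remove [hpk,zszt,ubz] add [san,rofgp,rot] -> 11 lines: wassf pzc naon iysnm fqwnl san rofgp rot wzxv zyjbe smbz
Final line count: 11

Answer: 11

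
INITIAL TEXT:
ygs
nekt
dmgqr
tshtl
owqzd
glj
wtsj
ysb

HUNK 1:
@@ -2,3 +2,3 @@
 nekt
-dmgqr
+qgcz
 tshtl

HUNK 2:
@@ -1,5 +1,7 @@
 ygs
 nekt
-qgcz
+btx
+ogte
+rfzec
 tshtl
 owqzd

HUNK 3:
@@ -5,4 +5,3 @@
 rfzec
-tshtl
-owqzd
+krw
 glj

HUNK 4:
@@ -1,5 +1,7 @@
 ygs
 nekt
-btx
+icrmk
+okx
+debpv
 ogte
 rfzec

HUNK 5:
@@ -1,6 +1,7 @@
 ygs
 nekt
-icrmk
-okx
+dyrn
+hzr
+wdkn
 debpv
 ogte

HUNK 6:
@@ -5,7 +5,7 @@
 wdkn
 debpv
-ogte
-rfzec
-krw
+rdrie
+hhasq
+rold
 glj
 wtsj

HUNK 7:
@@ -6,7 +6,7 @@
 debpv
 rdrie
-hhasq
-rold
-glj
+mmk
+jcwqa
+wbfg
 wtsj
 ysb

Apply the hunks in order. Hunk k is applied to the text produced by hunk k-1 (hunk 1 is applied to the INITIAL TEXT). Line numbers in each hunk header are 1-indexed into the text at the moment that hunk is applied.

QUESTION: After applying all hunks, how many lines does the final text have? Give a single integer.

Answer: 12

Derivation:
Hunk 1: at line 2 remove [dmgqr] add [qgcz] -> 8 lines: ygs nekt qgcz tshtl owqzd glj wtsj ysb
Hunk 2: at line 1 remove [qgcz] add [btx,ogte,rfzec] -> 10 lines: ygs nekt btx ogte rfzec tshtl owqzd glj wtsj ysb
Hunk 3: at line 5 remove [tshtl,owqzd] add [krw] -> 9 lines: ygs nekt btx ogte rfzec krw glj wtsj ysb
Hunk 4: at line 1 remove [btx] add [icrmk,okx,debpv] -> 11 lines: ygs nekt icrmk okx debpv ogte rfzec krw glj wtsj ysb
Hunk 5: at line 1 remove [icrmk,okx] add [dyrn,hzr,wdkn] -> 12 lines: ygs nekt dyrn hzr wdkn debpv ogte rfzec krw glj wtsj ysb
Hunk 6: at line 5 remove [ogte,rfzec,krw] add [rdrie,hhasq,rold] -> 12 lines: ygs nekt dyrn hzr wdkn debpv rdrie hhasq rold glj wtsj ysb
Hunk 7: at line 6 remove [hhasq,rold,glj] add [mmk,jcwqa,wbfg] -> 12 lines: ygs nekt dyrn hzr wdkn debpv rdrie mmk jcwqa wbfg wtsj ysb
Final line count: 12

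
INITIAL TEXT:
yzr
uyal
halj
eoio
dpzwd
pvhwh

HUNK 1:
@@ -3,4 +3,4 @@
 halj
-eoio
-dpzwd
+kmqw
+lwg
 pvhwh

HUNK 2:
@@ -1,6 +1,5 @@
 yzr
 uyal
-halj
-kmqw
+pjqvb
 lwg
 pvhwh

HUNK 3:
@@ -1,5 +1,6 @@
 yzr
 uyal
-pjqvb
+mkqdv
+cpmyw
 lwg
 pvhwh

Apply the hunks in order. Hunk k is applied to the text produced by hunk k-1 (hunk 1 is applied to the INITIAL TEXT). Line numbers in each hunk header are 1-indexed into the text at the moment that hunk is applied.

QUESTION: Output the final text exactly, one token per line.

Answer: yzr
uyal
mkqdv
cpmyw
lwg
pvhwh

Derivation:
Hunk 1: at line 3 remove [eoio,dpzwd] add [kmqw,lwg] -> 6 lines: yzr uyal halj kmqw lwg pvhwh
Hunk 2: at line 1 remove [halj,kmqw] add [pjqvb] -> 5 lines: yzr uyal pjqvb lwg pvhwh
Hunk 3: at line 1 remove [pjqvb] add [mkqdv,cpmyw] -> 6 lines: yzr uyal mkqdv cpmyw lwg pvhwh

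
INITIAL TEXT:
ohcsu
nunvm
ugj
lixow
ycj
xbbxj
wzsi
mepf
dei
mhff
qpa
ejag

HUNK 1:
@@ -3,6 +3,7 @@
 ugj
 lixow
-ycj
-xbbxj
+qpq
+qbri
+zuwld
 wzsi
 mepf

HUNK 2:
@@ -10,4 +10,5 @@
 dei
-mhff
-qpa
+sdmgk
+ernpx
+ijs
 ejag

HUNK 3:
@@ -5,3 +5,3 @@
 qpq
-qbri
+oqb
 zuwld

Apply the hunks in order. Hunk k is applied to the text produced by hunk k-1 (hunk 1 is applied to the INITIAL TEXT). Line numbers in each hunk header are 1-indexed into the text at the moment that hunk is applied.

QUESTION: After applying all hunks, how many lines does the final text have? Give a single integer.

Answer: 14

Derivation:
Hunk 1: at line 3 remove [ycj,xbbxj] add [qpq,qbri,zuwld] -> 13 lines: ohcsu nunvm ugj lixow qpq qbri zuwld wzsi mepf dei mhff qpa ejag
Hunk 2: at line 10 remove [mhff,qpa] add [sdmgk,ernpx,ijs] -> 14 lines: ohcsu nunvm ugj lixow qpq qbri zuwld wzsi mepf dei sdmgk ernpx ijs ejag
Hunk 3: at line 5 remove [qbri] add [oqb] -> 14 lines: ohcsu nunvm ugj lixow qpq oqb zuwld wzsi mepf dei sdmgk ernpx ijs ejag
Final line count: 14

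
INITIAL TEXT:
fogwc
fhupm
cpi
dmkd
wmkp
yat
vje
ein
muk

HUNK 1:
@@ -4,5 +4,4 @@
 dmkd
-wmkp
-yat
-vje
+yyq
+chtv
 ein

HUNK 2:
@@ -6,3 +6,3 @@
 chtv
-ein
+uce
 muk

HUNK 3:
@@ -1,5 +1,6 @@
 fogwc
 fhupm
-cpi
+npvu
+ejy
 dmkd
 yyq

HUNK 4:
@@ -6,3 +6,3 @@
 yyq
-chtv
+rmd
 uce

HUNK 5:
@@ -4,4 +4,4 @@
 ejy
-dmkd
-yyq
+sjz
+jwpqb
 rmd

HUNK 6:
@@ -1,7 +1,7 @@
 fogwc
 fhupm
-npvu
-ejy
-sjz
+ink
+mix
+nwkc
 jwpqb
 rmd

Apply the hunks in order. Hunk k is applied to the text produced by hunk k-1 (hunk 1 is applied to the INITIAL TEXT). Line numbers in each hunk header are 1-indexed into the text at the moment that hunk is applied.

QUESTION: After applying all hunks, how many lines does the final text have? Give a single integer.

Answer: 9

Derivation:
Hunk 1: at line 4 remove [wmkp,yat,vje] add [yyq,chtv] -> 8 lines: fogwc fhupm cpi dmkd yyq chtv ein muk
Hunk 2: at line 6 remove [ein] add [uce] -> 8 lines: fogwc fhupm cpi dmkd yyq chtv uce muk
Hunk 3: at line 1 remove [cpi] add [npvu,ejy] -> 9 lines: fogwc fhupm npvu ejy dmkd yyq chtv uce muk
Hunk 4: at line 6 remove [chtv] add [rmd] -> 9 lines: fogwc fhupm npvu ejy dmkd yyq rmd uce muk
Hunk 5: at line 4 remove [dmkd,yyq] add [sjz,jwpqb] -> 9 lines: fogwc fhupm npvu ejy sjz jwpqb rmd uce muk
Hunk 6: at line 1 remove [npvu,ejy,sjz] add [ink,mix,nwkc] -> 9 lines: fogwc fhupm ink mix nwkc jwpqb rmd uce muk
Final line count: 9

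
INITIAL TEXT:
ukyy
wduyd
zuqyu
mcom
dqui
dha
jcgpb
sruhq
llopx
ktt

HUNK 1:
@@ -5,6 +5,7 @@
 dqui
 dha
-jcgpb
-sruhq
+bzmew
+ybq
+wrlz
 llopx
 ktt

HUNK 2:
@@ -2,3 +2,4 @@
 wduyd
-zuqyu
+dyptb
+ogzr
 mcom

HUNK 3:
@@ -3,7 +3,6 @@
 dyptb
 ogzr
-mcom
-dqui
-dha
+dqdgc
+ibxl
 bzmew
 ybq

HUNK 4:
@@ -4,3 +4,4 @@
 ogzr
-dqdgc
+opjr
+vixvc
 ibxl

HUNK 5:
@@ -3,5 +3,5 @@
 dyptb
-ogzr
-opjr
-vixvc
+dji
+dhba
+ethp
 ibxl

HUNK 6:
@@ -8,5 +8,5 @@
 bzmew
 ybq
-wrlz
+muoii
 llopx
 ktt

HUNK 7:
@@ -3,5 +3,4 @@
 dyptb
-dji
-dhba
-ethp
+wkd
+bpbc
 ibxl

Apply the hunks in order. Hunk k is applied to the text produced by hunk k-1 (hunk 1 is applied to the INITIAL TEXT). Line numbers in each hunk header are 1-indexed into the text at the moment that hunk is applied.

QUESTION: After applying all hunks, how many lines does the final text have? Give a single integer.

Answer: 11

Derivation:
Hunk 1: at line 5 remove [jcgpb,sruhq] add [bzmew,ybq,wrlz] -> 11 lines: ukyy wduyd zuqyu mcom dqui dha bzmew ybq wrlz llopx ktt
Hunk 2: at line 2 remove [zuqyu] add [dyptb,ogzr] -> 12 lines: ukyy wduyd dyptb ogzr mcom dqui dha bzmew ybq wrlz llopx ktt
Hunk 3: at line 3 remove [mcom,dqui,dha] add [dqdgc,ibxl] -> 11 lines: ukyy wduyd dyptb ogzr dqdgc ibxl bzmew ybq wrlz llopx ktt
Hunk 4: at line 4 remove [dqdgc] add [opjr,vixvc] -> 12 lines: ukyy wduyd dyptb ogzr opjr vixvc ibxl bzmew ybq wrlz llopx ktt
Hunk 5: at line 3 remove [ogzr,opjr,vixvc] add [dji,dhba,ethp] -> 12 lines: ukyy wduyd dyptb dji dhba ethp ibxl bzmew ybq wrlz llopx ktt
Hunk 6: at line 8 remove [wrlz] add [muoii] -> 12 lines: ukyy wduyd dyptb dji dhba ethp ibxl bzmew ybq muoii llopx ktt
Hunk 7: at line 3 remove [dji,dhba,ethp] add [wkd,bpbc] -> 11 lines: ukyy wduyd dyptb wkd bpbc ibxl bzmew ybq muoii llopx ktt
Final line count: 11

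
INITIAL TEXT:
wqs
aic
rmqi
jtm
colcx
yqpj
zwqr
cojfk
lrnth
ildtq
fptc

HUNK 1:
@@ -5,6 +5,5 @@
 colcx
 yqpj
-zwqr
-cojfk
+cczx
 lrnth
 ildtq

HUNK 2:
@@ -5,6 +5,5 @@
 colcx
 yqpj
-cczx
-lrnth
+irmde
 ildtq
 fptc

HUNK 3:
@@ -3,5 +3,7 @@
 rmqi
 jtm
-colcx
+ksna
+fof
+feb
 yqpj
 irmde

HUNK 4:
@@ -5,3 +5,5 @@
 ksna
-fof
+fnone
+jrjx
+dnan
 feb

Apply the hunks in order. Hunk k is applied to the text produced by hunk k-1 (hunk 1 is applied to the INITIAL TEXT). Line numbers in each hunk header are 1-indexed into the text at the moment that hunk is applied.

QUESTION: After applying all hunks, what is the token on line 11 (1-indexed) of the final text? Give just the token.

Hunk 1: at line 5 remove [zwqr,cojfk] add [cczx] -> 10 lines: wqs aic rmqi jtm colcx yqpj cczx lrnth ildtq fptc
Hunk 2: at line 5 remove [cczx,lrnth] add [irmde] -> 9 lines: wqs aic rmqi jtm colcx yqpj irmde ildtq fptc
Hunk 3: at line 3 remove [colcx] add [ksna,fof,feb] -> 11 lines: wqs aic rmqi jtm ksna fof feb yqpj irmde ildtq fptc
Hunk 4: at line 5 remove [fof] add [fnone,jrjx,dnan] -> 13 lines: wqs aic rmqi jtm ksna fnone jrjx dnan feb yqpj irmde ildtq fptc
Final line 11: irmde

Answer: irmde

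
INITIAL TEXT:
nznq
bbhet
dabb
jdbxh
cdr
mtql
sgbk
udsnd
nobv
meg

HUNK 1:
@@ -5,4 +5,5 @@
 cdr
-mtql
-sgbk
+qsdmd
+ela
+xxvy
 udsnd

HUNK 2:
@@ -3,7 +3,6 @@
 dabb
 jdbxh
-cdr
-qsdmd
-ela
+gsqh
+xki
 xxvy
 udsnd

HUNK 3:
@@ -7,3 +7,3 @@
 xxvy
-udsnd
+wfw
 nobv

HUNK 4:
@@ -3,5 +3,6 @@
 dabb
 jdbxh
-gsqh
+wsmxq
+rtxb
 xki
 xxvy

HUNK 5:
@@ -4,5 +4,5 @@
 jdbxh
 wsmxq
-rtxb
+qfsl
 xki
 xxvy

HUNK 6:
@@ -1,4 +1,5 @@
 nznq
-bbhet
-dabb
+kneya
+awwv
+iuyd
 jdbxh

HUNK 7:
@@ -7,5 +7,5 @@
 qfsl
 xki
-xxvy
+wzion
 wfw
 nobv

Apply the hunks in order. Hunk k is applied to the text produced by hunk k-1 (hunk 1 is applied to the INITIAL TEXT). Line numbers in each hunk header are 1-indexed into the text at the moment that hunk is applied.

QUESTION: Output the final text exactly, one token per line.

Hunk 1: at line 5 remove [mtql,sgbk] add [qsdmd,ela,xxvy] -> 11 lines: nznq bbhet dabb jdbxh cdr qsdmd ela xxvy udsnd nobv meg
Hunk 2: at line 3 remove [cdr,qsdmd,ela] add [gsqh,xki] -> 10 lines: nznq bbhet dabb jdbxh gsqh xki xxvy udsnd nobv meg
Hunk 3: at line 7 remove [udsnd] add [wfw] -> 10 lines: nznq bbhet dabb jdbxh gsqh xki xxvy wfw nobv meg
Hunk 4: at line 3 remove [gsqh] add [wsmxq,rtxb] -> 11 lines: nznq bbhet dabb jdbxh wsmxq rtxb xki xxvy wfw nobv meg
Hunk 5: at line 4 remove [rtxb] add [qfsl] -> 11 lines: nznq bbhet dabb jdbxh wsmxq qfsl xki xxvy wfw nobv meg
Hunk 6: at line 1 remove [bbhet,dabb] add [kneya,awwv,iuyd] -> 12 lines: nznq kneya awwv iuyd jdbxh wsmxq qfsl xki xxvy wfw nobv meg
Hunk 7: at line 7 remove [xxvy] add [wzion] -> 12 lines: nznq kneya awwv iuyd jdbxh wsmxq qfsl xki wzion wfw nobv meg

Answer: nznq
kneya
awwv
iuyd
jdbxh
wsmxq
qfsl
xki
wzion
wfw
nobv
meg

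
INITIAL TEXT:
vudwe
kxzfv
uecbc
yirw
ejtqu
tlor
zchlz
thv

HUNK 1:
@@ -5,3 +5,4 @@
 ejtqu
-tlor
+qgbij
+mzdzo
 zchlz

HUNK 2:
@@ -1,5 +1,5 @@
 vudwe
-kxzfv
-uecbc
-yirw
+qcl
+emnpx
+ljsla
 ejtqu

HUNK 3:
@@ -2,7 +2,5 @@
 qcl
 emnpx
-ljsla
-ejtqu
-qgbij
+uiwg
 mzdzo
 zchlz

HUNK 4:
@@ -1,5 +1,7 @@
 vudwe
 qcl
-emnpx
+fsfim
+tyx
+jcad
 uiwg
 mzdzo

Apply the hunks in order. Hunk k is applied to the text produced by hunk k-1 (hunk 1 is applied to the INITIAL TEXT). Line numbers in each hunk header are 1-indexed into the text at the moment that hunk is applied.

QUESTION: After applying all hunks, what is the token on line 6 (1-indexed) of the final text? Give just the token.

Answer: uiwg

Derivation:
Hunk 1: at line 5 remove [tlor] add [qgbij,mzdzo] -> 9 lines: vudwe kxzfv uecbc yirw ejtqu qgbij mzdzo zchlz thv
Hunk 2: at line 1 remove [kxzfv,uecbc,yirw] add [qcl,emnpx,ljsla] -> 9 lines: vudwe qcl emnpx ljsla ejtqu qgbij mzdzo zchlz thv
Hunk 3: at line 2 remove [ljsla,ejtqu,qgbij] add [uiwg] -> 7 lines: vudwe qcl emnpx uiwg mzdzo zchlz thv
Hunk 4: at line 1 remove [emnpx] add [fsfim,tyx,jcad] -> 9 lines: vudwe qcl fsfim tyx jcad uiwg mzdzo zchlz thv
Final line 6: uiwg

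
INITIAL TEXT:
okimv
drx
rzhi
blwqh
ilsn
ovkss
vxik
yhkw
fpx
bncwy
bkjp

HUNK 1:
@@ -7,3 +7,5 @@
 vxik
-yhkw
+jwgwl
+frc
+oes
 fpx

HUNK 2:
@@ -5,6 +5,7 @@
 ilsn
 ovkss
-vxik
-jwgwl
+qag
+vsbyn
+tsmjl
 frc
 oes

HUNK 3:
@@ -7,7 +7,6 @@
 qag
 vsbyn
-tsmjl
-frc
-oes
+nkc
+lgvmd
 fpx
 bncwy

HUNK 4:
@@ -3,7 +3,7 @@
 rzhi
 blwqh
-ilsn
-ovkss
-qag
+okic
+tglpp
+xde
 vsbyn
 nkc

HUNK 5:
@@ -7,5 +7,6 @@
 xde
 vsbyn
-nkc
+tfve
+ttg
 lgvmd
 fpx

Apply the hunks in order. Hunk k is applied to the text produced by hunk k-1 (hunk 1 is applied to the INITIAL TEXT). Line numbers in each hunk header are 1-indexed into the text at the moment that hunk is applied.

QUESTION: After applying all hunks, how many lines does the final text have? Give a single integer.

Hunk 1: at line 7 remove [yhkw] add [jwgwl,frc,oes] -> 13 lines: okimv drx rzhi blwqh ilsn ovkss vxik jwgwl frc oes fpx bncwy bkjp
Hunk 2: at line 5 remove [vxik,jwgwl] add [qag,vsbyn,tsmjl] -> 14 lines: okimv drx rzhi blwqh ilsn ovkss qag vsbyn tsmjl frc oes fpx bncwy bkjp
Hunk 3: at line 7 remove [tsmjl,frc,oes] add [nkc,lgvmd] -> 13 lines: okimv drx rzhi blwqh ilsn ovkss qag vsbyn nkc lgvmd fpx bncwy bkjp
Hunk 4: at line 3 remove [ilsn,ovkss,qag] add [okic,tglpp,xde] -> 13 lines: okimv drx rzhi blwqh okic tglpp xde vsbyn nkc lgvmd fpx bncwy bkjp
Hunk 5: at line 7 remove [nkc] add [tfve,ttg] -> 14 lines: okimv drx rzhi blwqh okic tglpp xde vsbyn tfve ttg lgvmd fpx bncwy bkjp
Final line count: 14

Answer: 14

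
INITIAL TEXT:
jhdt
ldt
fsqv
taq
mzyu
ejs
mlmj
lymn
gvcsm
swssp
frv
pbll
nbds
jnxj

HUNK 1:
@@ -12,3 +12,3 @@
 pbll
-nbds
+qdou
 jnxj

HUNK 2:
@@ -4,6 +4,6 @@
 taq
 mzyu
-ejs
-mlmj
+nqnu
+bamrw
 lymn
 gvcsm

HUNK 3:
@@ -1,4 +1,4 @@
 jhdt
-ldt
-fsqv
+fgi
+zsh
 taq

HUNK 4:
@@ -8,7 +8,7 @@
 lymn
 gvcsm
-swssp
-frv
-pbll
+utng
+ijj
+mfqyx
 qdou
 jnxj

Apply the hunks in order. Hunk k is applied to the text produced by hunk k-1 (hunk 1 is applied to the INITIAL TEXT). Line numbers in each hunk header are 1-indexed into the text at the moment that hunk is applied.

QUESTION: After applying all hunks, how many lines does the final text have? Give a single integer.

Hunk 1: at line 12 remove [nbds] add [qdou] -> 14 lines: jhdt ldt fsqv taq mzyu ejs mlmj lymn gvcsm swssp frv pbll qdou jnxj
Hunk 2: at line 4 remove [ejs,mlmj] add [nqnu,bamrw] -> 14 lines: jhdt ldt fsqv taq mzyu nqnu bamrw lymn gvcsm swssp frv pbll qdou jnxj
Hunk 3: at line 1 remove [ldt,fsqv] add [fgi,zsh] -> 14 lines: jhdt fgi zsh taq mzyu nqnu bamrw lymn gvcsm swssp frv pbll qdou jnxj
Hunk 4: at line 8 remove [swssp,frv,pbll] add [utng,ijj,mfqyx] -> 14 lines: jhdt fgi zsh taq mzyu nqnu bamrw lymn gvcsm utng ijj mfqyx qdou jnxj
Final line count: 14

Answer: 14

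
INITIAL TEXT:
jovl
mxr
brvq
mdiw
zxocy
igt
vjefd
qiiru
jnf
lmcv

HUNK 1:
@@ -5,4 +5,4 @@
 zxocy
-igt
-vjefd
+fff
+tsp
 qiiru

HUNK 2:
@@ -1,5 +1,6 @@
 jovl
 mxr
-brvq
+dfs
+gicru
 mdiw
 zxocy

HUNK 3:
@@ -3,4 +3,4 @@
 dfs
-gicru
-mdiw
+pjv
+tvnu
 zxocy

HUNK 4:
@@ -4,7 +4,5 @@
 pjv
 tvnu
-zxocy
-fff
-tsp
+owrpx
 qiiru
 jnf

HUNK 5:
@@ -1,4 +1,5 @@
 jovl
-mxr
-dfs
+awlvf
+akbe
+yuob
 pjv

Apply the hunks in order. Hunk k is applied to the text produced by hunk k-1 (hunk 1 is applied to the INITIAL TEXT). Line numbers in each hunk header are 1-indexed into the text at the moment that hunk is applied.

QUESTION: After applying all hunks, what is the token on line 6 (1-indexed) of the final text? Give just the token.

Hunk 1: at line 5 remove [igt,vjefd] add [fff,tsp] -> 10 lines: jovl mxr brvq mdiw zxocy fff tsp qiiru jnf lmcv
Hunk 2: at line 1 remove [brvq] add [dfs,gicru] -> 11 lines: jovl mxr dfs gicru mdiw zxocy fff tsp qiiru jnf lmcv
Hunk 3: at line 3 remove [gicru,mdiw] add [pjv,tvnu] -> 11 lines: jovl mxr dfs pjv tvnu zxocy fff tsp qiiru jnf lmcv
Hunk 4: at line 4 remove [zxocy,fff,tsp] add [owrpx] -> 9 lines: jovl mxr dfs pjv tvnu owrpx qiiru jnf lmcv
Hunk 5: at line 1 remove [mxr,dfs] add [awlvf,akbe,yuob] -> 10 lines: jovl awlvf akbe yuob pjv tvnu owrpx qiiru jnf lmcv
Final line 6: tvnu

Answer: tvnu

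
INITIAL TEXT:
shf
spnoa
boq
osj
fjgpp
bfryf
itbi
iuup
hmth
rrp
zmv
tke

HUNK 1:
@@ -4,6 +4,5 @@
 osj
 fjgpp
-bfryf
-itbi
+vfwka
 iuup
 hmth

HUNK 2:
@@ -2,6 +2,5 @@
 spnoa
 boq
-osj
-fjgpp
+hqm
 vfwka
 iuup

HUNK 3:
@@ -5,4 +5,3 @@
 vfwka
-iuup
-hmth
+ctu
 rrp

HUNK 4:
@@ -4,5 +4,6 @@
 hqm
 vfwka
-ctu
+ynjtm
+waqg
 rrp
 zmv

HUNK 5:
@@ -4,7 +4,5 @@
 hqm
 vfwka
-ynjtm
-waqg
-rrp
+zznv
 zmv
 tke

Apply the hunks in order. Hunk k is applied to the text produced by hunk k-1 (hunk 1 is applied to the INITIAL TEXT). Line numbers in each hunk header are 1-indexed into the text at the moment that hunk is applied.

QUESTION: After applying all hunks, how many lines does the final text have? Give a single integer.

Answer: 8

Derivation:
Hunk 1: at line 4 remove [bfryf,itbi] add [vfwka] -> 11 lines: shf spnoa boq osj fjgpp vfwka iuup hmth rrp zmv tke
Hunk 2: at line 2 remove [osj,fjgpp] add [hqm] -> 10 lines: shf spnoa boq hqm vfwka iuup hmth rrp zmv tke
Hunk 3: at line 5 remove [iuup,hmth] add [ctu] -> 9 lines: shf spnoa boq hqm vfwka ctu rrp zmv tke
Hunk 4: at line 4 remove [ctu] add [ynjtm,waqg] -> 10 lines: shf spnoa boq hqm vfwka ynjtm waqg rrp zmv tke
Hunk 5: at line 4 remove [ynjtm,waqg,rrp] add [zznv] -> 8 lines: shf spnoa boq hqm vfwka zznv zmv tke
Final line count: 8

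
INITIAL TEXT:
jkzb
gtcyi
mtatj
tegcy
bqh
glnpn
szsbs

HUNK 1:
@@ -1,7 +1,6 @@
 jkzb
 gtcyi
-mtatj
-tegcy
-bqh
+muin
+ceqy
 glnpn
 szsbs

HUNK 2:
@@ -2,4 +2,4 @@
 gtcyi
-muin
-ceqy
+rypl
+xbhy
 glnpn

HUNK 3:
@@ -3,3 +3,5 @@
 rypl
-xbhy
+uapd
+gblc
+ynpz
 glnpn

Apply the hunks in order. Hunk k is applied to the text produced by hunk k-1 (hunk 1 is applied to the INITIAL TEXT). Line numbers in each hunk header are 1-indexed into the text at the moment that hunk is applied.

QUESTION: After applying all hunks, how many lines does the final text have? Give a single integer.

Hunk 1: at line 1 remove [mtatj,tegcy,bqh] add [muin,ceqy] -> 6 lines: jkzb gtcyi muin ceqy glnpn szsbs
Hunk 2: at line 2 remove [muin,ceqy] add [rypl,xbhy] -> 6 lines: jkzb gtcyi rypl xbhy glnpn szsbs
Hunk 3: at line 3 remove [xbhy] add [uapd,gblc,ynpz] -> 8 lines: jkzb gtcyi rypl uapd gblc ynpz glnpn szsbs
Final line count: 8

Answer: 8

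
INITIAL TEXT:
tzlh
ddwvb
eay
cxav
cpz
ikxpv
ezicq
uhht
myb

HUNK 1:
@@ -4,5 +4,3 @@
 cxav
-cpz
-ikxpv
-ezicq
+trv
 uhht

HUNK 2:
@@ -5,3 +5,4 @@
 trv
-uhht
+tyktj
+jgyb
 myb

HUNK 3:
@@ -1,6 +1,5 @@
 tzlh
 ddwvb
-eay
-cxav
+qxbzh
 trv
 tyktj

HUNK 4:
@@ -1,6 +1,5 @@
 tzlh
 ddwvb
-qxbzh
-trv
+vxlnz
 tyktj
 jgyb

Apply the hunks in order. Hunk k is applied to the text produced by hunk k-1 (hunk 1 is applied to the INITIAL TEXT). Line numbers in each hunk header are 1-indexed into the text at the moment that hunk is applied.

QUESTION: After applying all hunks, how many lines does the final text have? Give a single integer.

Hunk 1: at line 4 remove [cpz,ikxpv,ezicq] add [trv] -> 7 lines: tzlh ddwvb eay cxav trv uhht myb
Hunk 2: at line 5 remove [uhht] add [tyktj,jgyb] -> 8 lines: tzlh ddwvb eay cxav trv tyktj jgyb myb
Hunk 3: at line 1 remove [eay,cxav] add [qxbzh] -> 7 lines: tzlh ddwvb qxbzh trv tyktj jgyb myb
Hunk 4: at line 1 remove [qxbzh,trv] add [vxlnz] -> 6 lines: tzlh ddwvb vxlnz tyktj jgyb myb
Final line count: 6

Answer: 6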